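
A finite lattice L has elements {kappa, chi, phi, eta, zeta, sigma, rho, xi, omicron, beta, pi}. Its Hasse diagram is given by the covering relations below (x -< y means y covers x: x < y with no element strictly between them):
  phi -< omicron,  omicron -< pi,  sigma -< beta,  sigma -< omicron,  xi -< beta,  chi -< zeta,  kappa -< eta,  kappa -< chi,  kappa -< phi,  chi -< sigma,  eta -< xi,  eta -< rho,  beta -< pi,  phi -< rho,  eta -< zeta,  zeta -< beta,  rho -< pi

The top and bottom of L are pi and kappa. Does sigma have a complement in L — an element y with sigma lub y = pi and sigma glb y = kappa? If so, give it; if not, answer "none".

Need y with sigma ∨ y = pi and sigma ∧ y = kappa.
Checking each element gives: rho.

rho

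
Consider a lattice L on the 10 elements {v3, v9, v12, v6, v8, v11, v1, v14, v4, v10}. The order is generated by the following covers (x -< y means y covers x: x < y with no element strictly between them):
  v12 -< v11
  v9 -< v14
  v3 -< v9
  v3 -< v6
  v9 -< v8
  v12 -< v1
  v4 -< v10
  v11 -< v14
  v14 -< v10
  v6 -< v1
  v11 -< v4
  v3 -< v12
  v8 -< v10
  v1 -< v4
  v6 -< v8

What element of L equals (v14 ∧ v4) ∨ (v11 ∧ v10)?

v11

v14 ∧ v4 = v11
v11 ∧ v10 = v11
v11 ∨ v11 = v11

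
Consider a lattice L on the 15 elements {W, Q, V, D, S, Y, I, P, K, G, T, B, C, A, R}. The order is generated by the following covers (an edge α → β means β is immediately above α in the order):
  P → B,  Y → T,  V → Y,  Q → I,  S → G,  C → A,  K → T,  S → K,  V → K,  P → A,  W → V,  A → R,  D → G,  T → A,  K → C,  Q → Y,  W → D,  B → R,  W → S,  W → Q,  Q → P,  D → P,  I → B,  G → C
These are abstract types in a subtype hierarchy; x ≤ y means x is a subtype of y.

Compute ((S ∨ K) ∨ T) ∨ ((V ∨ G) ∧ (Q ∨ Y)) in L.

T

S ∨ K = K
K ∨ T = T
V ∨ G = C
Q ∨ Y = Y
C ∧ Y = V
T ∨ V = T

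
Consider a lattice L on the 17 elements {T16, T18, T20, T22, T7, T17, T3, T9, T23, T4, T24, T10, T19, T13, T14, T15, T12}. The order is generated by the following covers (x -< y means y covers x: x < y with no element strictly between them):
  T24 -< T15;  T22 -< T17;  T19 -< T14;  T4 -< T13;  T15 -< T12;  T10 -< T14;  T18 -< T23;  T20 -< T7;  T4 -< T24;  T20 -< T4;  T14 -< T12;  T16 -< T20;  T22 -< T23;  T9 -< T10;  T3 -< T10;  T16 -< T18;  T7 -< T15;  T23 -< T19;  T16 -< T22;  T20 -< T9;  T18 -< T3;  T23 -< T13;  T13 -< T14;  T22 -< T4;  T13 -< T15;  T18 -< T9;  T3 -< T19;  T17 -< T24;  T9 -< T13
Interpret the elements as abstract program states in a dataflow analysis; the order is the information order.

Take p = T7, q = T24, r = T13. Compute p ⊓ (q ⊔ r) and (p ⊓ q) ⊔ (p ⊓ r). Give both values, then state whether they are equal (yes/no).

T7; T20; no

q ⊔ r = T15, so p ⊓ (q ⊔ r) = T7 ⊓ T15 = T7.
p ⊓ q = T20 and p ⊓ r = T20, so (p ⊓ q) ⊔ (p ⊓ r) = T20 ⊔ T20 = T20.
Equal: no.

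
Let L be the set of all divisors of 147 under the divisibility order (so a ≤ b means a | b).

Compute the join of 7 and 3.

21

In the divisibility order, the join is the least common multiple: lcm(7, 3) = 21.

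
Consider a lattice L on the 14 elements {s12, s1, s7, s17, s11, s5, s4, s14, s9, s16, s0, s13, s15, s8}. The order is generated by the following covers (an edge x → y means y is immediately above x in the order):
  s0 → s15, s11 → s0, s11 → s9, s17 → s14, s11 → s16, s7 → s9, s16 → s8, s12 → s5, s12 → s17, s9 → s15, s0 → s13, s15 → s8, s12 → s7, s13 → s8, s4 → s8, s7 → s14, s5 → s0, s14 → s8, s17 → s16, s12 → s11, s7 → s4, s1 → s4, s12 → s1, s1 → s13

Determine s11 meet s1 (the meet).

s12

Common lower bounds of {s11, s1}: s12.
The greatest among these is s12.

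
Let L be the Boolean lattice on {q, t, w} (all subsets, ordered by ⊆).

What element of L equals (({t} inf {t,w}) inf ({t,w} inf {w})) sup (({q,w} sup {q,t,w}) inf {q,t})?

{q,t}

{t} ∧ {t,w} = {t}
{t,w} ∧ {w} = {w}
{t} ∧ {w} = ∅
{q,w} ∨ {q,t,w} = {q,t,w}
{q,t,w} ∧ {q,t} = {q,t}
∅ ∨ {q,t} = {q,t}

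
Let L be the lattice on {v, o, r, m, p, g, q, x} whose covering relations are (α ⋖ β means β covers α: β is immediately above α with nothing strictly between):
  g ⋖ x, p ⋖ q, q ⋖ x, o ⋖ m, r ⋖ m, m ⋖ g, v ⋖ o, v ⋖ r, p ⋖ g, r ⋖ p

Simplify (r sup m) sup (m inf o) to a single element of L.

r ∨ m = m
m ∧ o = o
m ∨ o = m

m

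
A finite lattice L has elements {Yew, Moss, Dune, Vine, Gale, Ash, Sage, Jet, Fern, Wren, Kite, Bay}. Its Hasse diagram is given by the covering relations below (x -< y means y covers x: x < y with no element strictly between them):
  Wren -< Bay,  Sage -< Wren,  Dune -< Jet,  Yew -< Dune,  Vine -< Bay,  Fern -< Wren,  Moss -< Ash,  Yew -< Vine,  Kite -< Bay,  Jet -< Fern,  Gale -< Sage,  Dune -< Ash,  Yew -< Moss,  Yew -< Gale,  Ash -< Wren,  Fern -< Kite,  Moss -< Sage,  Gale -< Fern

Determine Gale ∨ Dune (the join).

Fern

Common upper bounds of {Gale, Dune}: Bay, Fern, Kite, Wren.
The least among these is Fern.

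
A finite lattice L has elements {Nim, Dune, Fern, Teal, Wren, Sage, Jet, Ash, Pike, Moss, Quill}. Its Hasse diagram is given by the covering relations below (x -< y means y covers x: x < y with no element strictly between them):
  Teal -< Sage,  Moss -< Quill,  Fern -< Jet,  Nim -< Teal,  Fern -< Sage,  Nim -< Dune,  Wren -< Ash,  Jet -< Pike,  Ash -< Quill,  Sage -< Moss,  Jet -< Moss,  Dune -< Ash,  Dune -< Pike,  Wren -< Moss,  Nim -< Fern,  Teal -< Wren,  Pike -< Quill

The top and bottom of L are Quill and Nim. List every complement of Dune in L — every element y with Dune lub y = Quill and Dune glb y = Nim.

Need y with Dune ∨ y = Quill and Dune ∧ y = Nim.
Checking each element gives: Moss, Sage.

Moss, Sage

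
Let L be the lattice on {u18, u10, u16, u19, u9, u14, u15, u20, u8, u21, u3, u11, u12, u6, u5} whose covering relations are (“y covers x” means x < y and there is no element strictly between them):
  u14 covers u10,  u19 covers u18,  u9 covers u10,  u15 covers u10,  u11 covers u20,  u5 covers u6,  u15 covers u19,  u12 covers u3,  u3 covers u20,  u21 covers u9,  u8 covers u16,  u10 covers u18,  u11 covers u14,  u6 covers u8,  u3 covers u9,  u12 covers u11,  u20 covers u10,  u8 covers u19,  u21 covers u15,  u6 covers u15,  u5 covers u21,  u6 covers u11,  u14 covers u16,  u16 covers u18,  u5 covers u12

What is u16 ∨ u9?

u12

Common upper bounds of {u16, u9}: u12, u5.
The least among these is u12.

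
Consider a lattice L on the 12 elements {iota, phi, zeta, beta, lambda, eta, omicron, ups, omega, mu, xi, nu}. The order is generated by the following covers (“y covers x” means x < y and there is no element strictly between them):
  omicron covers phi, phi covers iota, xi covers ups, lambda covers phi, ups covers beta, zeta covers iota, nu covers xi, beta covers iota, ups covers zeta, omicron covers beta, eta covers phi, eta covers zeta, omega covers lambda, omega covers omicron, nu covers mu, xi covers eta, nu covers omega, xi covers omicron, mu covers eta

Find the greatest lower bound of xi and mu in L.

eta

Common lower bounds of {xi, mu}: eta, iota, phi, zeta.
The greatest among these is eta.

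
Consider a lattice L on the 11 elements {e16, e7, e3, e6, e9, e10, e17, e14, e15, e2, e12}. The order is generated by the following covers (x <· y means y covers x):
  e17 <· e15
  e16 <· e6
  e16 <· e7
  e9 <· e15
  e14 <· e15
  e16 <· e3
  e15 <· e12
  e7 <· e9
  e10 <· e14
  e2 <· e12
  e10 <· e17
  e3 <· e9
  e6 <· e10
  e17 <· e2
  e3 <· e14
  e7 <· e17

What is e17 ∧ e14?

e10

Common lower bounds of {e17, e14}: e10, e16, e6.
The greatest among these is e10.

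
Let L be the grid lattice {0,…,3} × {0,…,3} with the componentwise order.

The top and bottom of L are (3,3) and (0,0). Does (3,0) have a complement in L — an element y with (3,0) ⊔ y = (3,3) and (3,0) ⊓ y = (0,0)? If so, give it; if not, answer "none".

Need y with (3,0) ∨ y = (3,3) and (3,0) ∧ y = (0,0).
Checking each element gives: (0,3).

(0,3)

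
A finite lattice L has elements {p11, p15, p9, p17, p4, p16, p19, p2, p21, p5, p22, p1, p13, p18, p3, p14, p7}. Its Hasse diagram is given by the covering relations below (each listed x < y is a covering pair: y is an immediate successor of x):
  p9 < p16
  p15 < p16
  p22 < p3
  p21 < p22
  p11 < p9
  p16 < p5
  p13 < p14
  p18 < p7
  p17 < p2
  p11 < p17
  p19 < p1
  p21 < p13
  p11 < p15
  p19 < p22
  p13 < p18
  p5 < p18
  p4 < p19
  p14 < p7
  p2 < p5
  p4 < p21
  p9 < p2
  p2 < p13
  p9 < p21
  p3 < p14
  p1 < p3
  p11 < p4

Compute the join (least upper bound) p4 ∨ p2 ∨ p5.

p18

Common upper bounds of {p4, p2, p5}: p18, p7.
The least among these is p18.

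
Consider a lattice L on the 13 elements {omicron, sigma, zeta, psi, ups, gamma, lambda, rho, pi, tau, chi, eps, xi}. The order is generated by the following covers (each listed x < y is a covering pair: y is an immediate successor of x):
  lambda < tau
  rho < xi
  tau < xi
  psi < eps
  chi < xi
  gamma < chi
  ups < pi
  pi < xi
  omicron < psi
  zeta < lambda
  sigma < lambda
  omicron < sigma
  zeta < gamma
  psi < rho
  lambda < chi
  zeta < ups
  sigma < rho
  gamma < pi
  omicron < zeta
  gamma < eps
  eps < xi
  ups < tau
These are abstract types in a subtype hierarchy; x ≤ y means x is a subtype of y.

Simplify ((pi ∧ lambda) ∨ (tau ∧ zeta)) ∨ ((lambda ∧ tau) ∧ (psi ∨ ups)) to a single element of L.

pi ∧ lambda = zeta
tau ∧ zeta = zeta
zeta ∨ zeta = zeta
lambda ∧ tau = lambda
psi ∨ ups = xi
lambda ∧ xi = lambda
zeta ∨ lambda = lambda

lambda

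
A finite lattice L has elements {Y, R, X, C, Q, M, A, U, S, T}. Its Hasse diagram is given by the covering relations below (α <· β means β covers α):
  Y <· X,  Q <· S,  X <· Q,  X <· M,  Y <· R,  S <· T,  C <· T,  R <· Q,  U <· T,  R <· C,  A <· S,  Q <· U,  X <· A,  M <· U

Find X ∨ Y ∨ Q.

Common upper bounds of {X, Y, Q}: Q, S, T, U.
The least among these is Q.

Q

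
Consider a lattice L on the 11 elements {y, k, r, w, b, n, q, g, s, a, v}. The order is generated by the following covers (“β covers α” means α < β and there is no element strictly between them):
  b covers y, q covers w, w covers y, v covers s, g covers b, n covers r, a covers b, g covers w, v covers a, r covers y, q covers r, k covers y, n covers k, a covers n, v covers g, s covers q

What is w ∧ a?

Common lower bounds of {w, a}: y.
The greatest among these is y.

y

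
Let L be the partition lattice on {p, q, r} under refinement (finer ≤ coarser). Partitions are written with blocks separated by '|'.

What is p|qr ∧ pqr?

Common lower bounds of {p|qr, pqr}: p|qr, p|q|r.
The greatest among these is p|qr.

p|qr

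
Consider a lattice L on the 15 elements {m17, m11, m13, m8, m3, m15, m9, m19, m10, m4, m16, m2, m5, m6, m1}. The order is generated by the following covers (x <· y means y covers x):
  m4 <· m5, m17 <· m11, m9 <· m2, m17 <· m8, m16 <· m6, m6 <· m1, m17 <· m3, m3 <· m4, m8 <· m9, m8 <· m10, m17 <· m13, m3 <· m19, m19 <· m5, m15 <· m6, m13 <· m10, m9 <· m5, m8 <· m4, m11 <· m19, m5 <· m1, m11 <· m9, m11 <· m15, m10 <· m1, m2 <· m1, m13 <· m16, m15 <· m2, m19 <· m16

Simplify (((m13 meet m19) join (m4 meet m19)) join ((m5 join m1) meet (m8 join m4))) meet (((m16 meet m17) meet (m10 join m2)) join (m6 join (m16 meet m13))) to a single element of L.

m13 ∧ m19 = m17
m4 ∧ m19 = m3
m17 ∨ m3 = m3
m5 ∨ m1 = m1
m8 ∨ m4 = m4
m1 ∧ m4 = m4
m3 ∨ m4 = m4
m16 ∧ m17 = m17
m10 ∨ m2 = m1
m17 ∧ m1 = m17
m16 ∧ m13 = m13
m6 ∨ m13 = m6
m17 ∨ m6 = m6
m4 ∧ m6 = m3

m3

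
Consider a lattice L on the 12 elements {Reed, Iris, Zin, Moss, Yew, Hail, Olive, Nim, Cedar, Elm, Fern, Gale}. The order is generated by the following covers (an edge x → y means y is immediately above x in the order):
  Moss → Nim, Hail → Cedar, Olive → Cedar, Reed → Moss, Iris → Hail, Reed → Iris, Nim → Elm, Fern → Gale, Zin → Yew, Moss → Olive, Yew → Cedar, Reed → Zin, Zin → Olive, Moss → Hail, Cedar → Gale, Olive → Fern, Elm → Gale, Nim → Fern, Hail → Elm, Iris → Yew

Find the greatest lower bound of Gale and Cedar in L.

Common lower bounds of {Gale, Cedar}: Cedar, Hail, Iris, Moss, Olive, Reed, Yew, Zin.
The greatest among these is Cedar.

Cedar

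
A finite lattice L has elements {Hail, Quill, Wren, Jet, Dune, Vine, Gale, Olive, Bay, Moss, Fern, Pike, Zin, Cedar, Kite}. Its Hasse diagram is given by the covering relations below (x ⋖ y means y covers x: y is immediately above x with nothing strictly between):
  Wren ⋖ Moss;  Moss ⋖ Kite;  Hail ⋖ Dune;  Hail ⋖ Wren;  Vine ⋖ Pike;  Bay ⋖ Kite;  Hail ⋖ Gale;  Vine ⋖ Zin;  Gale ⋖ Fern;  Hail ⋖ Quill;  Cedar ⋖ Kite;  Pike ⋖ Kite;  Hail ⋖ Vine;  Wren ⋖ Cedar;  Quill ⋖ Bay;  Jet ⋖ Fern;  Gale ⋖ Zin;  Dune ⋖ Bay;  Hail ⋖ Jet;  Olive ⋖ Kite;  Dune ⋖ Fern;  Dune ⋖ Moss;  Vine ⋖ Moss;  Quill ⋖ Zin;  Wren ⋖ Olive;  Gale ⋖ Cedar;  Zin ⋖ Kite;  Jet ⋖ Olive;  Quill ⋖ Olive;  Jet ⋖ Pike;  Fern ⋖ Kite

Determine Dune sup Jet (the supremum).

Fern

Common upper bounds of {Dune, Jet}: Fern, Kite.
The least among these is Fern.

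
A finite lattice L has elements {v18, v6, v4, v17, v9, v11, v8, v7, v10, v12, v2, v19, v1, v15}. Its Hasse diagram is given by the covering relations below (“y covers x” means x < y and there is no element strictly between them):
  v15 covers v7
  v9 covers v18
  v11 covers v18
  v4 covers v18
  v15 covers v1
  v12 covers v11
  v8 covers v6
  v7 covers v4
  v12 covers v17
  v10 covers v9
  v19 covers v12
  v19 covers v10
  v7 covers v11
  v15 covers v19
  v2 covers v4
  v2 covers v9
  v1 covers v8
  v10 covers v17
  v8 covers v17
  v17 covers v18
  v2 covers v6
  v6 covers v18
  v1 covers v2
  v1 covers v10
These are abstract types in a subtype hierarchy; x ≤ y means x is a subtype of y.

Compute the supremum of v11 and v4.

Common upper bounds of {v11, v4}: v15, v7.
The least among these is v7.

v7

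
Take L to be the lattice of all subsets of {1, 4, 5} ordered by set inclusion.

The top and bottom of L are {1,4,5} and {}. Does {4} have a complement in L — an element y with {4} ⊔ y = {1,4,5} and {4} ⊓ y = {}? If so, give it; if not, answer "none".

{1,5}

Need y with {4} ∨ y = {1,4,5} and {4} ∧ y = {}.
Checking each element gives: {1,5}.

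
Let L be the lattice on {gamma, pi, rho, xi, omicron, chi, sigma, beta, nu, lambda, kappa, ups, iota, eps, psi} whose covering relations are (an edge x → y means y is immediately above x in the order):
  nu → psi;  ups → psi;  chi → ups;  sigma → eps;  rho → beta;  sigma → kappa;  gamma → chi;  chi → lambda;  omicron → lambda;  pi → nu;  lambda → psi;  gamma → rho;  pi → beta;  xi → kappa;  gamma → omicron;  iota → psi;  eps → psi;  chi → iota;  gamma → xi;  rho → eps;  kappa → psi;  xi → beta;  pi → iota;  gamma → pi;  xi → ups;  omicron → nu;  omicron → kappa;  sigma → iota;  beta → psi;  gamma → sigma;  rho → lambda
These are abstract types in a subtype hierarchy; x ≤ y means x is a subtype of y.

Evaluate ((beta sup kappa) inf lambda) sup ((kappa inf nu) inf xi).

lambda

beta ∨ kappa = psi
psi ∧ lambda = lambda
kappa ∧ nu = omicron
omicron ∧ xi = gamma
lambda ∨ gamma = lambda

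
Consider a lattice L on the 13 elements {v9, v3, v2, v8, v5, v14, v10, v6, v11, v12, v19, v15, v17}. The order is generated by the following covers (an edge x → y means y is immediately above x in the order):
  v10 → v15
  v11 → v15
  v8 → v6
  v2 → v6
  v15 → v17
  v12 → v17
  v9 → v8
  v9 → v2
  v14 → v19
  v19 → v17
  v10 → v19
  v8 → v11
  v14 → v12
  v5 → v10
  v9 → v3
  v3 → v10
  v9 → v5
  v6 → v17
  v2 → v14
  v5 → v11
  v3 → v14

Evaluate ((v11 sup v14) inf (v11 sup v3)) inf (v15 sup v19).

v15

v11 ∨ v14 = v17
v11 ∨ v3 = v15
v17 ∧ v15 = v15
v15 ∨ v19 = v17
v15 ∧ v17 = v15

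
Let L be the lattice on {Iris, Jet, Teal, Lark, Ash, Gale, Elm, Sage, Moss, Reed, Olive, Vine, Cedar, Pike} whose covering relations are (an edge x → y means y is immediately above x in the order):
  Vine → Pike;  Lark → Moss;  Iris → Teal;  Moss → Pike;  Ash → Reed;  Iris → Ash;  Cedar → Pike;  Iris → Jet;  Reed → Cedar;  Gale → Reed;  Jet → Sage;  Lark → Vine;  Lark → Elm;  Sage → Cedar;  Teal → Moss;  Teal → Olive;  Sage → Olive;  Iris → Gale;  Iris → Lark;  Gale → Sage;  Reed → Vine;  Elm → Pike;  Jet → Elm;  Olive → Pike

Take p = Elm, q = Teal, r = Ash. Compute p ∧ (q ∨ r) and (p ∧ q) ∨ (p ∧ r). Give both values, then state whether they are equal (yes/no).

Elm; Iris; no

q ∨ r = Pike, so p ∧ (q ∨ r) = Elm ∧ Pike = Elm.
p ∧ q = Iris and p ∧ r = Iris, so (p ∧ q) ∨ (p ∧ r) = Iris ∨ Iris = Iris.
Equal: no.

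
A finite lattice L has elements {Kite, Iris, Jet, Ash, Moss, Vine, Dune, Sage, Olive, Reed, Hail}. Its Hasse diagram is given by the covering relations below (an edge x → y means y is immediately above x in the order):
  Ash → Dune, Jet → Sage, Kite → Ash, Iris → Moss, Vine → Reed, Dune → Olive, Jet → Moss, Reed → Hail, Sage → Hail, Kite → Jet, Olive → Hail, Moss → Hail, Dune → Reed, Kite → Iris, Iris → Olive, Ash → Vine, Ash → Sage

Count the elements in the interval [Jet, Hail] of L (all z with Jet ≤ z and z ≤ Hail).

The interval [Jet, Hail] = {Hail, Jet, Moss, Sage}, which has 4 elements.

4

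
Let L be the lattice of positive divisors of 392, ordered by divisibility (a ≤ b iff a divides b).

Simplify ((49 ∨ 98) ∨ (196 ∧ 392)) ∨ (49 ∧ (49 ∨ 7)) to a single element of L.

196

49 ∨ 98 = 98
196 ∧ 392 = 196
98 ∨ 196 = 196
49 ∨ 7 = 49
49 ∧ 49 = 49
196 ∨ 49 = 196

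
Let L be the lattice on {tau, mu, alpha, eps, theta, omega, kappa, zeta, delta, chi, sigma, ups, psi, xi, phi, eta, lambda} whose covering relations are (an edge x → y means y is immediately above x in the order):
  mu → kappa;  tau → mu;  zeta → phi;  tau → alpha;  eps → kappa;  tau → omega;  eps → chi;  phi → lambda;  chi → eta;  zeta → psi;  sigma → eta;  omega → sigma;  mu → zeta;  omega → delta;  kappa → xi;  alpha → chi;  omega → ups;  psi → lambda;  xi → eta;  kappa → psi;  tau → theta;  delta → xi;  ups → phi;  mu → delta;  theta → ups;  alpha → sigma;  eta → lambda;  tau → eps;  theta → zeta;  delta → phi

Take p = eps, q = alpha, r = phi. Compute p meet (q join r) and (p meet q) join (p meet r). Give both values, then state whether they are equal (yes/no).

q join r = lambda, so p meet (q join r) = eps meet lambda = eps.
p meet q = tau and p meet r = tau, so (p meet q) join (p meet r) = tau join tau = tau.
Equal: no.

eps; tau; no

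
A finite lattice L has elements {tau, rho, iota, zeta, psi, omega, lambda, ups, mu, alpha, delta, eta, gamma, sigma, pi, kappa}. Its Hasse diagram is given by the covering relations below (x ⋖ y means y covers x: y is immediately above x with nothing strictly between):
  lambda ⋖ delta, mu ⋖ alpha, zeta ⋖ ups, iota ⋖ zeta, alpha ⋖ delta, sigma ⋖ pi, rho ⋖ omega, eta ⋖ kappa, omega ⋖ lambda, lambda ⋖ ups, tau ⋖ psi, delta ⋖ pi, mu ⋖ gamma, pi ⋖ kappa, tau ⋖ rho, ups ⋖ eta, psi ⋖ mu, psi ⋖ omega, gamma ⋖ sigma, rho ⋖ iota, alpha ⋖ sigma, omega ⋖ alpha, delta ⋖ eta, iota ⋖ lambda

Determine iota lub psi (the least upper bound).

Common upper bounds of {iota, psi}: delta, eta, kappa, lambda, pi, ups.
The least among these is lambda.

lambda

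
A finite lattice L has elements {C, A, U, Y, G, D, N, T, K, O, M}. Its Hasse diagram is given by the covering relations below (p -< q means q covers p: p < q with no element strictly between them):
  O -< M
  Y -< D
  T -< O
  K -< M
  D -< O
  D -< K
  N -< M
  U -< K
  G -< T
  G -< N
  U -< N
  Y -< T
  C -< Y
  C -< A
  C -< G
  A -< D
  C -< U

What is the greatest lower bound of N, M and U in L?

Common lower bounds of {N, M, U}: C, U.
The greatest among these is U.

U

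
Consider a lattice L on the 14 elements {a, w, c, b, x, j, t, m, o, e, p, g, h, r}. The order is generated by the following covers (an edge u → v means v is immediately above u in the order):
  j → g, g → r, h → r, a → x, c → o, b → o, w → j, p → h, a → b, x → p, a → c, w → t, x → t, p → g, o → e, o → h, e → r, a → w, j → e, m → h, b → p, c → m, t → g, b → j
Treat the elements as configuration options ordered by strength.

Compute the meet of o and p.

Common lower bounds of {o, p}: a, b.
The greatest among these is b.

b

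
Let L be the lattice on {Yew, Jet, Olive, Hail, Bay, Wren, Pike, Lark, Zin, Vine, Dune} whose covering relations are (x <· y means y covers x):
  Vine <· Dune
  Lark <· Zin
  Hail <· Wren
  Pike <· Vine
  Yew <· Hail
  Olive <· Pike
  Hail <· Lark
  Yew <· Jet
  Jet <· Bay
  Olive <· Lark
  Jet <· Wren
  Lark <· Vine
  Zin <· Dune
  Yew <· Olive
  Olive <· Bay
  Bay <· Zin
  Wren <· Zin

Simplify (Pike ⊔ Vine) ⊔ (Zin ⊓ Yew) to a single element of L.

Vine

Pike ∨ Vine = Vine
Zin ∧ Yew = Yew
Vine ∨ Yew = Vine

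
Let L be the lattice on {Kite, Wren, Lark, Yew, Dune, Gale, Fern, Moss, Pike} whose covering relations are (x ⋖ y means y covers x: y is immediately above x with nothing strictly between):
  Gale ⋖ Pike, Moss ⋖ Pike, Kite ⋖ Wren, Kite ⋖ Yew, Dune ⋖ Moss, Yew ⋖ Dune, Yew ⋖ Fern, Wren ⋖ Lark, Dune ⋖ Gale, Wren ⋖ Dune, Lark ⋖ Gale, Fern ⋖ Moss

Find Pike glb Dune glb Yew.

Common lower bounds of {Pike, Dune, Yew}: Kite, Yew.
The greatest among these is Yew.

Yew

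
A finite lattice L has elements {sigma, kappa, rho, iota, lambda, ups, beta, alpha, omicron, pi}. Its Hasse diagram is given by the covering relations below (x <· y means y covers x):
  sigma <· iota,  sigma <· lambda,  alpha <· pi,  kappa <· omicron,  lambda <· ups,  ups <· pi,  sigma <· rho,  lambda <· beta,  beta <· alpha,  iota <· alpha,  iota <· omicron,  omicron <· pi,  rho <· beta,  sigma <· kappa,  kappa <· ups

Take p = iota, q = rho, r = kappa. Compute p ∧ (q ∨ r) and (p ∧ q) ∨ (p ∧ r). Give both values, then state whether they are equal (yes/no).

iota; sigma; no

q ∨ r = pi, so p ∧ (q ∨ r) = iota ∧ pi = iota.
p ∧ q = sigma and p ∧ r = sigma, so (p ∧ q) ∨ (p ∧ r) = sigma ∨ sigma = sigma.
Equal: no.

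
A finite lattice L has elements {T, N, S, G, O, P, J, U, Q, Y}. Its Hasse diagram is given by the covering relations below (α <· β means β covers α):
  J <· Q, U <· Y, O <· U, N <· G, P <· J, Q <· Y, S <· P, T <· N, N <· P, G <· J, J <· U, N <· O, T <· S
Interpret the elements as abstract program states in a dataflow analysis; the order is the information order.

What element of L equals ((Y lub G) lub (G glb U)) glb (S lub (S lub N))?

P

Y ∨ G = Y
G ∧ U = G
Y ∨ G = Y
S ∨ N = P
S ∨ P = P
Y ∧ P = P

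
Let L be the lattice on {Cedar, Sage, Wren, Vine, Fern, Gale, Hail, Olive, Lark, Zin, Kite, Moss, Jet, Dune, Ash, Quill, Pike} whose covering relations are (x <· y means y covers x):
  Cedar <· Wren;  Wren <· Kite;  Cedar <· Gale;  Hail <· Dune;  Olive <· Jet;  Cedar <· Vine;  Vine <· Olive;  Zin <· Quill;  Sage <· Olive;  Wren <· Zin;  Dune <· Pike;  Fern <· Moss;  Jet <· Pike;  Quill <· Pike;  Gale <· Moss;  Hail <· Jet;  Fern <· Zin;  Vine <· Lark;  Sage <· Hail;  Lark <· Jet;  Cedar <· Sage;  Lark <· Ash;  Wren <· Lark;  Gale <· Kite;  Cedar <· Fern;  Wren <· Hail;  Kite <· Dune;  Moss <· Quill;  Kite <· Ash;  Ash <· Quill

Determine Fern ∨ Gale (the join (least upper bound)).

Moss

Common upper bounds of {Fern, Gale}: Moss, Pike, Quill.
The least among these is Moss.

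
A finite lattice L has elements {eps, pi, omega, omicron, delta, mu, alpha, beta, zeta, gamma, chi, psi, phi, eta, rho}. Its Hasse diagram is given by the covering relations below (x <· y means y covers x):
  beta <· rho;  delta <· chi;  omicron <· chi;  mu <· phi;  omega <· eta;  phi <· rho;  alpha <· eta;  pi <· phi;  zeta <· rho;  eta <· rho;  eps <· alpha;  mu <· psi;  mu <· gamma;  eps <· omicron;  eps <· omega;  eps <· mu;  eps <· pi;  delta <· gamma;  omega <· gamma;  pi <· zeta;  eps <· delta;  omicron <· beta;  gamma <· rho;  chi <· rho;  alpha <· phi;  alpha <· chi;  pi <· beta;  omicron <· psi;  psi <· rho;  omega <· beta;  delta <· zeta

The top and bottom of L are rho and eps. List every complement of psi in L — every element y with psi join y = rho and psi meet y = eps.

alpha, delta, eta, omega, pi, zeta

Need y with psi ∨ y = rho and psi ∧ y = eps.
Checking each element gives: alpha, delta, eta, omega, pi, zeta.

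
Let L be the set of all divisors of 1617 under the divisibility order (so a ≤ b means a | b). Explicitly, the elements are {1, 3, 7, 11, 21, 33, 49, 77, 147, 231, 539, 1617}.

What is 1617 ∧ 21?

In the divisibility order, the meet is the greatest common divisor: gcd(1617, 21) = 21.

21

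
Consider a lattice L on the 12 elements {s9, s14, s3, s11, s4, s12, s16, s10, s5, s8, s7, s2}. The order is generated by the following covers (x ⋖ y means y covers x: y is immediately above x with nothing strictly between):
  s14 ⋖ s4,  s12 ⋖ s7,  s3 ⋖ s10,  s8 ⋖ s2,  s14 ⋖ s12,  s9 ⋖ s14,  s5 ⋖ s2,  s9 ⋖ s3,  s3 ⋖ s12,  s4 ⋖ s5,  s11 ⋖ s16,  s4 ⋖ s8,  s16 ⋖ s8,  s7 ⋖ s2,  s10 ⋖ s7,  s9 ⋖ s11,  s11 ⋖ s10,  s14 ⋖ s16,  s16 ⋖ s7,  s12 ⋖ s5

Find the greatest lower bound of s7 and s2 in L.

s7

Common lower bounds of {s7, s2}: s10, s11, s12, s14, s16, s3, s7, s9.
The greatest among these is s7.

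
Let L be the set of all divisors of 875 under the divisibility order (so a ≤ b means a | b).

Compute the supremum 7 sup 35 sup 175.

175

In the divisibility order, the join is the least common multiple: lcm(7, 35, 175) = 175.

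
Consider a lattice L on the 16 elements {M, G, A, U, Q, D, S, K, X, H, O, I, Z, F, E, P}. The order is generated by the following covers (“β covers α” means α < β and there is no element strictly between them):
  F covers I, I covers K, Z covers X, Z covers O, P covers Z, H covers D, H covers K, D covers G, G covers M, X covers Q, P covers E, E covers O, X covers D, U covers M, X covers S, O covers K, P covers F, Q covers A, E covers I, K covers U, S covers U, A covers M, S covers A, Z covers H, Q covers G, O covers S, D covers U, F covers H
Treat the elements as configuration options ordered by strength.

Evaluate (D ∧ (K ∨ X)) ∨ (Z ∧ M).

D

K ∨ X = Z
D ∧ Z = D
Z ∧ M = M
D ∨ M = D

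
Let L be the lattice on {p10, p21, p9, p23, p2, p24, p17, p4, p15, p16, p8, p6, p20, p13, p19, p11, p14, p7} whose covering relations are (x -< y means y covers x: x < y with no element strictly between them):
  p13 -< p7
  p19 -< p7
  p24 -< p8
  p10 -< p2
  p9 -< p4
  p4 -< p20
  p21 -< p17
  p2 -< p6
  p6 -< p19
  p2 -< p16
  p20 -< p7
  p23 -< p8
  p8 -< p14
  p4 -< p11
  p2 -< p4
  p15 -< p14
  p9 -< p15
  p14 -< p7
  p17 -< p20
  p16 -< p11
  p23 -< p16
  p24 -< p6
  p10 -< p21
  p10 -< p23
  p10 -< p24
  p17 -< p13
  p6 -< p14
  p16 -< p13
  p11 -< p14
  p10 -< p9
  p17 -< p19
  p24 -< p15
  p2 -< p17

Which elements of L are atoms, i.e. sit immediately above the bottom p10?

p2, p21, p23, p24, p9

The atoms are exactly the elements that cover p10: p2, p21, p23, p24, p9.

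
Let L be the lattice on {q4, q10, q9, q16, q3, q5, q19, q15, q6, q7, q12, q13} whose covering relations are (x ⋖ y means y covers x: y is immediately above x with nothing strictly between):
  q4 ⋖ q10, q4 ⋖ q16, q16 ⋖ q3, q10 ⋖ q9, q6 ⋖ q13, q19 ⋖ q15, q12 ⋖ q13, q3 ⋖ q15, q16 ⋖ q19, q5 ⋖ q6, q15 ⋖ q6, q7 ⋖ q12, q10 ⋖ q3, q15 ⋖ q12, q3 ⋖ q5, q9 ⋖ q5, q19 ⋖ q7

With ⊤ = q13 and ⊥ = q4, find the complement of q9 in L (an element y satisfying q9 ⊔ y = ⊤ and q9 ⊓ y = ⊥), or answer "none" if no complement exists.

q7

Need y with q9 ∨ y = q13 and q9 ∧ y = q4.
Checking each element gives: q7.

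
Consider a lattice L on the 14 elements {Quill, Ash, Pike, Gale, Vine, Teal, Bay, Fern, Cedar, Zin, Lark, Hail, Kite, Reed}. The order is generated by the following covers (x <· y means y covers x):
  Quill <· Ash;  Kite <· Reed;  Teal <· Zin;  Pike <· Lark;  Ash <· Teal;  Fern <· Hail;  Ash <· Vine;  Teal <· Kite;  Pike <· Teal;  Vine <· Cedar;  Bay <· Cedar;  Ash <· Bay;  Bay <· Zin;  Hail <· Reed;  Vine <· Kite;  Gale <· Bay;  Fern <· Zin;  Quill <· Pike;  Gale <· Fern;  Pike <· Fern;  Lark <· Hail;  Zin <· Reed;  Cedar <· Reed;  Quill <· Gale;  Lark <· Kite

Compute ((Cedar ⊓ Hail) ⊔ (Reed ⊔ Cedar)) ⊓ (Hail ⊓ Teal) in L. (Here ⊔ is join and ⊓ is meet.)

Pike

Cedar ∧ Hail = Gale
Reed ∨ Cedar = Reed
Gale ∨ Reed = Reed
Hail ∧ Teal = Pike
Reed ∧ Pike = Pike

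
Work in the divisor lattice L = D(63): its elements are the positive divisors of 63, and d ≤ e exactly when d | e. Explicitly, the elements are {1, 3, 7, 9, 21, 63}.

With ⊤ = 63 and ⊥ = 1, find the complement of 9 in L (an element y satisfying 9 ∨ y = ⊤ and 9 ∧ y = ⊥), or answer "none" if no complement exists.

7

Need y with 9 ∨ y = 63 and 9 ∧ y = 1.
Checking each element gives: 7.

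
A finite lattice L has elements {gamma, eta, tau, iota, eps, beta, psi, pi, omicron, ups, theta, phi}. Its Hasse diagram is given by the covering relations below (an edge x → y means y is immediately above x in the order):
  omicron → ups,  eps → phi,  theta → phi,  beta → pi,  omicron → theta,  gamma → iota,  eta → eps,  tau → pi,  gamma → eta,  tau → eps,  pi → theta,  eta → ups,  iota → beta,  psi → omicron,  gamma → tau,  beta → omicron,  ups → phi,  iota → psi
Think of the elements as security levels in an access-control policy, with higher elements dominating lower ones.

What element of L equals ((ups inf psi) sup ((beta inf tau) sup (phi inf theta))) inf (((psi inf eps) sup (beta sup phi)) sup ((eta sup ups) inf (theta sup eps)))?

theta

ups ∧ psi = psi
beta ∧ tau = gamma
phi ∧ theta = theta
gamma ∨ theta = theta
psi ∨ theta = theta
psi ∧ eps = gamma
beta ∨ phi = phi
gamma ∨ phi = phi
eta ∨ ups = ups
theta ∨ eps = phi
ups ∧ phi = ups
phi ∨ ups = phi
theta ∧ phi = theta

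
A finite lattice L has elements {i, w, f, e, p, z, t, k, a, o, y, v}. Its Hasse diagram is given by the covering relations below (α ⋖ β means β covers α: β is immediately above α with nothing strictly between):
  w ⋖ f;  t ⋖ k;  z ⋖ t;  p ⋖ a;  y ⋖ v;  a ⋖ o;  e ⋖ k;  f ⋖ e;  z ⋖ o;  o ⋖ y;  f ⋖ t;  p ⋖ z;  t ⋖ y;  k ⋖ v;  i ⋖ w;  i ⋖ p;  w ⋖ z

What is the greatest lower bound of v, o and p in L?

p

Common lower bounds of {v, o, p}: i, p.
The greatest among these is p.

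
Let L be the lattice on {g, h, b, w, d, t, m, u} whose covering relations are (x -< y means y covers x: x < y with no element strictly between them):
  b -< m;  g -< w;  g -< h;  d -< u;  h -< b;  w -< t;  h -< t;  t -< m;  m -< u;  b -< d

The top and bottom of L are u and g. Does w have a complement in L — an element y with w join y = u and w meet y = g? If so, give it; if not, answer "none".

d

Need y with w ∨ y = u and w ∧ y = g.
Checking each element gives: d.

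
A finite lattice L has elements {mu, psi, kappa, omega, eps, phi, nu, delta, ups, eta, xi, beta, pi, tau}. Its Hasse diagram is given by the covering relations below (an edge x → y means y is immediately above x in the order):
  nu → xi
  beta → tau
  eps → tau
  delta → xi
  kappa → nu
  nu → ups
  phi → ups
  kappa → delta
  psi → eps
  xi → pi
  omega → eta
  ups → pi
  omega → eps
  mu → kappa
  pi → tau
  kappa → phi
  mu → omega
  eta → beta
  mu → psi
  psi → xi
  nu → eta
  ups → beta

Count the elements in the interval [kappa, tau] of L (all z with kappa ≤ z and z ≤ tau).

10

The interval [kappa, tau] = {beta, delta, eta, kappa, nu, phi, pi, tau, ups, xi}, which has 10 elements.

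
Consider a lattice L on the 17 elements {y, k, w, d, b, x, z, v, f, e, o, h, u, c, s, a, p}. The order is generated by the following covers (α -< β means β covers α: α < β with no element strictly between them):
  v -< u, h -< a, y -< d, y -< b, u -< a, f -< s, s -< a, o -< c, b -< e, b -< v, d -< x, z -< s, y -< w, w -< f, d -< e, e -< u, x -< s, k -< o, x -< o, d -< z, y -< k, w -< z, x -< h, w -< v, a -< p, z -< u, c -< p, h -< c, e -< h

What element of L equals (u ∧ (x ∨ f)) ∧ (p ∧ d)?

x ∨ f = s
u ∧ s = z
p ∧ d = d
z ∧ d = d

d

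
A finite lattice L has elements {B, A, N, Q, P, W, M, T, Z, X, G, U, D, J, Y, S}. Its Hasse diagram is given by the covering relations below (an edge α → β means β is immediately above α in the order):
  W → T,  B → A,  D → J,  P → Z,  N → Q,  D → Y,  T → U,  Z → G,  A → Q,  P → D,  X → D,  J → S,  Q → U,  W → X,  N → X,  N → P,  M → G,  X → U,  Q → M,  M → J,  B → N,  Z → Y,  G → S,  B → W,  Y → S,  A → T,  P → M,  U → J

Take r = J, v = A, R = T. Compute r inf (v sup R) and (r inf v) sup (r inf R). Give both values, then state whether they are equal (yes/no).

T; T; yes

v sup R = T, so r inf (v sup R) = J inf T = T.
r inf v = A and r inf R = T, so (r inf v) sup (r inf R) = A sup T = T.
Equal: yes.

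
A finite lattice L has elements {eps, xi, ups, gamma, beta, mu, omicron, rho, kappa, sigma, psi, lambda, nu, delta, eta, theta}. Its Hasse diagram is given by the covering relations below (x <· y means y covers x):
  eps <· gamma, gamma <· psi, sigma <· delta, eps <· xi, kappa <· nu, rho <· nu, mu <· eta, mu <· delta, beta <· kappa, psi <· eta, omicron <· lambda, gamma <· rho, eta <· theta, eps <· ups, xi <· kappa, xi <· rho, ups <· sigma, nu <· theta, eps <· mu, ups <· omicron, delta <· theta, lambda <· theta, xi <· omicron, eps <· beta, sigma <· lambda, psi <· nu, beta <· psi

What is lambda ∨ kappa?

Common upper bounds of {lambda, kappa}: theta.
The least among these is theta.

theta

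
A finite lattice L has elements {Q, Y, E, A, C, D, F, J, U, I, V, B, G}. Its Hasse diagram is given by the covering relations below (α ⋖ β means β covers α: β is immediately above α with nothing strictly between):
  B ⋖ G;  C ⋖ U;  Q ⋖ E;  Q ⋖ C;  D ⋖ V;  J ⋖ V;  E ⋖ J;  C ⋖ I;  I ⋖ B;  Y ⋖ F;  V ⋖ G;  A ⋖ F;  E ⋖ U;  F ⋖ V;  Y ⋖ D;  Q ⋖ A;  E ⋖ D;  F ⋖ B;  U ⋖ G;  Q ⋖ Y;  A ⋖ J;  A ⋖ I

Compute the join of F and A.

F

Common upper bounds of {F, A}: B, F, G, V.
The least among these is F.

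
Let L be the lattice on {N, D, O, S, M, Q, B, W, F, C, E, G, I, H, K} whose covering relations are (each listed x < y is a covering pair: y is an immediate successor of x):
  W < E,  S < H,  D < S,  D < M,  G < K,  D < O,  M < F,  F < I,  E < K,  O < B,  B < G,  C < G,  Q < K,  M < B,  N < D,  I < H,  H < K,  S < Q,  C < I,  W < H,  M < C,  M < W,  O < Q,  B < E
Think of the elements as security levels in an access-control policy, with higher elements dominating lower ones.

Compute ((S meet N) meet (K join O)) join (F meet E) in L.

M

S ∧ N = N
K ∨ O = K
N ∧ K = N
F ∧ E = M
N ∨ M = M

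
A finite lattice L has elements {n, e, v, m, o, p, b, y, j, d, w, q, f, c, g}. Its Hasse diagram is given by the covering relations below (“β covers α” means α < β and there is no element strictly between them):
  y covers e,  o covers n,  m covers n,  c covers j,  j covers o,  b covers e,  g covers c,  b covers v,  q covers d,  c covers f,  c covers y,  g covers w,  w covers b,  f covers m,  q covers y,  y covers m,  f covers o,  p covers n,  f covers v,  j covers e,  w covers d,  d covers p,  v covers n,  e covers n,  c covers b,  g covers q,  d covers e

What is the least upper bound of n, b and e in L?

b

Common upper bounds of {n, b, e}: b, c, g, w.
The least among these is b.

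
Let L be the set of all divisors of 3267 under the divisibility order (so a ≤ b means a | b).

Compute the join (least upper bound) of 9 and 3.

Common upper bounds of {9, 3}: 1089, 27, 297, 3267, 9, 99.
The least among these is 9.

9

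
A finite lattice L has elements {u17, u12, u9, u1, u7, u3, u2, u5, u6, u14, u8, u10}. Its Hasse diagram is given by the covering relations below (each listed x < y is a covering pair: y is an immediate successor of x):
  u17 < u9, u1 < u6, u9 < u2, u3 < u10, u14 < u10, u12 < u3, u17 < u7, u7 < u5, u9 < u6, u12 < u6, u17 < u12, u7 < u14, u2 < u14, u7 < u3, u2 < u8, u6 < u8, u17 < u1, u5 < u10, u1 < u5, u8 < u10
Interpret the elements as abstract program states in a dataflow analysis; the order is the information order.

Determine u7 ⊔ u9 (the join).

u14

Common upper bounds of {u7, u9}: u10, u14.
The least among these is u14.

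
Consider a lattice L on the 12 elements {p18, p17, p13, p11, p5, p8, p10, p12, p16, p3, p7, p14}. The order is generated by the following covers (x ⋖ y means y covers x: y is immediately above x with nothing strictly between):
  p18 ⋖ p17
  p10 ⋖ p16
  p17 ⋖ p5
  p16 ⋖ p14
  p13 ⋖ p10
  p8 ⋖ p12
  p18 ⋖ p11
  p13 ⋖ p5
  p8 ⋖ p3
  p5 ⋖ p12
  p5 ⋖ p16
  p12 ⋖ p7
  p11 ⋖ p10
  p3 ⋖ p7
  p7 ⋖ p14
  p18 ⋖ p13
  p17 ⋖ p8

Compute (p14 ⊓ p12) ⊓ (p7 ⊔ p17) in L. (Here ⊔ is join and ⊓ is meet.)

p12

p14 ∧ p12 = p12
p7 ∨ p17 = p7
p12 ∧ p7 = p12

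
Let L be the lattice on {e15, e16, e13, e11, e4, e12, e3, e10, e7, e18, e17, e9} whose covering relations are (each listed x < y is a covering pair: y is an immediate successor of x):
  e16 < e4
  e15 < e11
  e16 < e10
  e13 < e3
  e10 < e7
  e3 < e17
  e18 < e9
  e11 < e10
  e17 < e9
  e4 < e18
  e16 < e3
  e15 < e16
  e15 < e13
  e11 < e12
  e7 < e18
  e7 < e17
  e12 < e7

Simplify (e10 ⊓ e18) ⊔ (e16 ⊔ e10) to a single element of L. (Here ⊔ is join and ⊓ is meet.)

e10 ∧ e18 = e10
e16 ∨ e10 = e10
e10 ∨ e10 = e10

e10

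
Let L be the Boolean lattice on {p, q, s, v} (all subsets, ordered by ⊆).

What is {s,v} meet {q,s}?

Under ⊆, meet is intersection: {s,v} ∩ {q,s} = {s}.

{s}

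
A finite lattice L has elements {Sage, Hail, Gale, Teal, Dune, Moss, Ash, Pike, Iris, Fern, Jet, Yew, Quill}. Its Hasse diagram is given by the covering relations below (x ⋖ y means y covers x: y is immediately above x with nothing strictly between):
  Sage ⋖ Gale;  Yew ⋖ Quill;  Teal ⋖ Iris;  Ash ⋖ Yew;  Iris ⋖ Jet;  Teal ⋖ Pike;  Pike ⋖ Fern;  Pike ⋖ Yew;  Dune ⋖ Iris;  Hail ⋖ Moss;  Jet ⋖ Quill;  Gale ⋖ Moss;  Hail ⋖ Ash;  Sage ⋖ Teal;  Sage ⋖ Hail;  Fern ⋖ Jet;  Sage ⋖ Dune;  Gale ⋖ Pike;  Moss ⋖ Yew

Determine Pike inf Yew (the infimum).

Common lower bounds of {Pike, Yew}: Gale, Pike, Sage, Teal.
The greatest among these is Pike.

Pike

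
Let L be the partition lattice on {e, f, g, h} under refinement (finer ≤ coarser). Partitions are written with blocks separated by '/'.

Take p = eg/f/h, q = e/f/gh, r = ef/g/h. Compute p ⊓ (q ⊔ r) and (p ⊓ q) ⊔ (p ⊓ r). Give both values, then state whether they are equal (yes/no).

q ⊔ r = ef/gh, so p ⊓ (q ⊔ r) = eg/f/h ⊓ ef/gh = e/f/g/h.
p ⊓ q = e/f/g/h and p ⊓ r = e/f/g/h, so (p ⊓ q) ⊔ (p ⊓ r) = e/f/g/h ⊔ e/f/g/h = e/f/g/h.
Equal: yes.

e/f/g/h; e/f/g/h; yes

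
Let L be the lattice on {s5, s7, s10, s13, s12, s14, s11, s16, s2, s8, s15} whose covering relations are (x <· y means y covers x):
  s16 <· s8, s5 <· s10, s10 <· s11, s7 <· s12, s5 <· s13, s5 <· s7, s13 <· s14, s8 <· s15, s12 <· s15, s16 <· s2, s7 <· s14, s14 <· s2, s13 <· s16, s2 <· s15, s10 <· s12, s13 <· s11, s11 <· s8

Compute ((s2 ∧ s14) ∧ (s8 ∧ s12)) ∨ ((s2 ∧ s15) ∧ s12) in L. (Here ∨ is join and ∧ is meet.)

s7

s2 ∧ s14 = s14
s8 ∧ s12 = s10
s14 ∧ s10 = s5
s2 ∧ s15 = s2
s2 ∧ s12 = s7
s5 ∨ s7 = s7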